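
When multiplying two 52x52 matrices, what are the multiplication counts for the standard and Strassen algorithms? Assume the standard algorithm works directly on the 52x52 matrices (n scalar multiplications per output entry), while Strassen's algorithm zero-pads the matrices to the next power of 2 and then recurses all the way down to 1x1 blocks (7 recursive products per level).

Matrix multiplication for 52x52 matrices:

Strassen's algorithm requires power-of-2 dimensions. Pad 52x52 to 64x64 (next power of 2).

Standard algorithm: 52^3 = 140608 multiplications
Strassen's algorithm: 7^(log2(64)) = 7^6 = 117649 multiplications
Savings: 140608 - 117649 = 22959 multiplications

Standard: 140608 multiplications (52^3). Strassen: 117649 multiplications (7^6, after padding to 64x64). Strassen reduces 8 recursive multiplications to 7 at each level.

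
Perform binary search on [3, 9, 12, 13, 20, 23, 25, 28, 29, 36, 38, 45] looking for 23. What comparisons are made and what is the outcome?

Binary search for 23 in [3, 9, 12, 13, 20, 23, 25, 28, 29, 36, 38, 45]:

lo=0, hi=11, mid=5, arr[mid]=23 -> Found target at index 5!

Binary search finds 23 at index 5 after 1 comparisons. The search repeatedly halves the search space by comparing with the middle element.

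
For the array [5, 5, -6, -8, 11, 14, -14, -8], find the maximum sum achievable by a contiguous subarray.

Using Kadane's algorithm on [5, 5, -6, -8, 11, 14, -14, -8]:

Scanning through the array:
Position 1 (value 5): max_ending_here = 10, max_so_far = 10
Position 2 (value -6): max_ending_here = 4, max_so_far = 10
Position 3 (value -8): max_ending_here = -4, max_so_far = 10
Position 4 (value 11): max_ending_here = 11, max_so_far = 11
Position 5 (value 14): max_ending_here = 25, max_so_far = 25
Position 6 (value -14): max_ending_here = 11, max_so_far = 25
Position 7 (value -8): max_ending_here = 3, max_so_far = 25

Maximum subarray: [11, 14]
Maximum sum: 25

The maximum subarray is [11, 14] with sum 25. This subarray runs from index 4 to index 5.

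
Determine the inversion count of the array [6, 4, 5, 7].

Finding inversions in [6, 4, 5, 7]:

(0, 1): arr[0]=6 > arr[1]=4
(0, 2): arr[0]=6 > arr[2]=5

Total inversions: 2

The array has 2 inversion(s): (0,1), (0,2). Each pair (i,j) satisfies i < j and arr[i] > arr[j].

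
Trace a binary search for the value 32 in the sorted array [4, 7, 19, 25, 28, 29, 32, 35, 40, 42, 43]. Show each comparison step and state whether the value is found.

Binary search for 32 in [4, 7, 19, 25, 28, 29, 32, 35, 40, 42, 43]:

lo=0, hi=10, mid=5, arr[mid]=29 -> 29 < 32, search right half
lo=6, hi=10, mid=8, arr[mid]=40 -> 40 > 32, search left half
lo=6, hi=7, mid=6, arr[mid]=32 -> Found target at index 6!

Binary search finds 32 at index 6 after 3 comparisons. The search repeatedly halves the search space by comparing with the middle element.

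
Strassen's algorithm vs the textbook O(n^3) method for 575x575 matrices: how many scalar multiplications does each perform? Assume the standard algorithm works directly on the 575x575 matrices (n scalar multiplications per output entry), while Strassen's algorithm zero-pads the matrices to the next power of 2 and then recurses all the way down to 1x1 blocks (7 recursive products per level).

Matrix multiplication for 575x575 matrices:

Strassen's algorithm requires power-of-2 dimensions. Pad 575x575 to 1024x1024 (next power of 2).

Standard algorithm: 575^3 = 190109375 multiplications
Strassen's algorithm: 7^(log2(1024)) = 7^10 = 282475249 multiplications
Difference: 190109375 - 282475249 = -92365874 (Strassen uses MORE here due to padding overhead — for small or just-over-power-of-2 n, padding can outweigh the per-level savings)

Standard: 190109375 multiplications (575^3). Strassen: 282475249 multiplications (7^10, after padding to 1024x1024). Strassen reduces 8 recursive multiplications to 7 at each level.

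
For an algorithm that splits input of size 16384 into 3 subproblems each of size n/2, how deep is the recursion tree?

For divide and conquer with division factor 2:

Problem sizes at each level:
Level 0: 16384
Level 1: 8192
Level 2: 4096
Level 3: 2048
Level 4: 1024
Level 5: 512
Level 6: 256
Level 7: 128
Level 8: 64
Level 9: 32
Level 10: 16
Level 11: 8
Level 12: 4
Level 13: 2
Level 14: 1

The root is level 0 and the size-1 base case is level 14 (the tree spans levels 0 through 14, i.e. 15 levels counting the root), so the depth is the number of divisions: log_2(16384) = 14

The recursion tree depth is log_2(16384) = 14. At each level, the problem size is divided by 2, so it takes 14 divisions to reduce to a base case of size 1. The algorithm makes 3 recursive calls at each level.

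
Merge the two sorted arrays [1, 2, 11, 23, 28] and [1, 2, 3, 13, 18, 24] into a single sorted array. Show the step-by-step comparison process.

Merging process:

Compare 1 vs 1: take 1 from left. Merged: [1]
Compare 2 vs 1: take 1 from right. Merged: [1, 1]
Compare 2 vs 2: take 2 from left. Merged: [1, 1, 2]
Compare 11 vs 2: take 2 from right. Merged: [1, 1, 2, 2]
Compare 11 vs 3: take 3 from right. Merged: [1, 1, 2, 2, 3]
Compare 11 vs 13: take 11 from left. Merged: [1, 1, 2, 2, 3, 11]
Compare 23 vs 13: take 13 from right. Merged: [1, 1, 2, 2, 3, 11, 13]
Compare 23 vs 18: take 18 from right. Merged: [1, 1, 2, 2, 3, 11, 13, 18]
Compare 23 vs 24: take 23 from left. Merged: [1, 1, 2, 2, 3, 11, 13, 18, 23]
Compare 28 vs 24: take 24 from right. Merged: [1, 1, 2, 2, 3, 11, 13, 18, 23, 24]
Append remaining from left: [28]. Merged: [1, 1, 2, 2, 3, 11, 13, 18, 23, 24, 28]

Final merged array: [1, 1, 2, 2, 3, 11, 13, 18, 23, 24, 28]
Total comparisons: 10

The merged array is [1, 1, 2, 2, 3, 11, 13, 18, 23, 24, 28], requiring 10 comparisons. The merge step runs in O(n) time where n is the total number of elements.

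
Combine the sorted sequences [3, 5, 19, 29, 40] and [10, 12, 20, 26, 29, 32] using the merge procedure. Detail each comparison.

Merging process:

Compare 3 vs 10: take 3 from left. Merged: [3]
Compare 5 vs 10: take 5 from left. Merged: [3, 5]
Compare 19 vs 10: take 10 from right. Merged: [3, 5, 10]
Compare 19 vs 12: take 12 from right. Merged: [3, 5, 10, 12]
Compare 19 vs 20: take 19 from left. Merged: [3, 5, 10, 12, 19]
Compare 29 vs 20: take 20 from right. Merged: [3, 5, 10, 12, 19, 20]
Compare 29 vs 26: take 26 from right. Merged: [3, 5, 10, 12, 19, 20, 26]
Compare 29 vs 29: take 29 from left. Merged: [3, 5, 10, 12, 19, 20, 26, 29]
Compare 40 vs 29: take 29 from right. Merged: [3, 5, 10, 12, 19, 20, 26, 29, 29]
Compare 40 vs 32: take 32 from right. Merged: [3, 5, 10, 12, 19, 20, 26, 29, 29, 32]
Append remaining from left: [40]. Merged: [3, 5, 10, 12, 19, 20, 26, 29, 29, 32, 40]

Final merged array: [3, 5, 10, 12, 19, 20, 26, 29, 29, 32, 40]
Total comparisons: 10

The merged array is [3, 5, 10, 12, 19, 20, 26, 29, 29, 32, 40], requiring 10 comparisons. The merge step runs in O(n) time where n is the total number of elements.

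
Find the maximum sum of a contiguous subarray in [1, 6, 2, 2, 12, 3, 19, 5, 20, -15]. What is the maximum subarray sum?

Using Kadane's algorithm on [1, 6, 2, 2, 12, 3, 19, 5, 20, -15]:

Scanning through the array:
Position 1 (value 6): max_ending_here = 7, max_so_far = 7
Position 2 (value 2): max_ending_here = 9, max_so_far = 9
Position 3 (value 2): max_ending_here = 11, max_so_far = 11
Position 4 (value 12): max_ending_here = 23, max_so_far = 23
Position 5 (value 3): max_ending_here = 26, max_so_far = 26
Position 6 (value 19): max_ending_here = 45, max_so_far = 45
Position 7 (value 5): max_ending_here = 50, max_so_far = 50
Position 8 (value 20): max_ending_here = 70, max_so_far = 70
Position 9 (value -15): max_ending_here = 55, max_so_far = 70

Maximum subarray: [1, 6, 2, 2, 12, 3, 19, 5, 20]
Maximum sum: 70

The maximum subarray is [1, 6, 2, 2, 12, 3, 19, 5, 20] with sum 70. This subarray runs from index 0 to index 8.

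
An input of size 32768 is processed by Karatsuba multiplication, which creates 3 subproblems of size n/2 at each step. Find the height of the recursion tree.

For divide and conquer with division factor 2:

Problem sizes at each level:
Level 0: 32768
Level 1: 16384
Level 2: 8192
Level 3: 4096
Level 4: 2048
Level 5: 1024
Level 6: 512
Level 7: 256
Level 8: 128
Level 9: 64
Level 10: 32
Level 11: 16
Level 12: 8
Level 13: 4
Level 14: 2
Level 15: 1

The root is level 0 and the size-1 base case is level 15 (the tree spans levels 0 through 15, i.e. 16 levels counting the root), so the depth is the number of divisions: log_2(32768) = 15

The recursion tree depth is log_2(32768) = 15. At each level, the problem size is divided by 2, so it takes 15 divisions to reduce to a base case of size 1. The algorithm makes 3 recursive calls at each level.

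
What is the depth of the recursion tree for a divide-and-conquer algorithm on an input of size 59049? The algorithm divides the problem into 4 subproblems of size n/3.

For divide and conquer with division factor 3:

Problem sizes at each level:
Level 0: 59049
Level 1: 19683
Level 2: 6561
Level 3: 2187
Level 4: 729
Level 5: 243
Level 6: 81
Level 7: 27
Level 8: 9
Level 9: 3
Level 10: 1

The root is level 0 and the size-1 base case is level 10 (the tree spans levels 0 through 10, i.e. 11 levels counting the root), so the depth is the number of divisions: log_3(59049) = 10

The recursion tree depth is log_3(59049) = 10. At each level, the problem size is divided by 3, so it takes 10 divisions to reduce to a base case of size 1. The algorithm makes 4 recursive calls at each level.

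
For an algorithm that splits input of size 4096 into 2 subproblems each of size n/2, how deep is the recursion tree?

For divide and conquer with division factor 2:

Problem sizes at each level:
Level 0: 4096
Level 1: 2048
Level 2: 1024
Level 3: 512
Level 4: 256
Level 5: 128
Level 6: 64
Level 7: 32
Level 8: 16
Level 9: 8
Level 10: 4
Level 11: 2
Level 12: 1

The root is level 0 and the size-1 base case is level 12 (the tree spans levels 0 through 12, i.e. 13 levels counting the root), so the depth is the number of divisions: log_2(4096) = 12

The recursion tree depth is log_2(4096) = 12. At each level, the problem size is divided by 2, so it takes 12 divisions to reduce to a base case of size 1. The algorithm makes 2 recursive calls at each level.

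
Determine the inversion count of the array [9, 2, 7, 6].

Finding inversions in [9, 2, 7, 6]:

(0, 1): arr[0]=9 > arr[1]=2
(0, 2): arr[0]=9 > arr[2]=7
(0, 3): arr[0]=9 > arr[3]=6
(2, 3): arr[2]=7 > arr[3]=6

Total inversions: 4

The array has 4 inversion(s): (0,1), (0,2), (0,3), (2,3). Each pair (i,j) satisfies i < j and arr[i] > arr[j].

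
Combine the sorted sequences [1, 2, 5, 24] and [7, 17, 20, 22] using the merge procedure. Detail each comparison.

Merging process:

Compare 1 vs 7: take 1 from left. Merged: [1]
Compare 2 vs 7: take 2 from left. Merged: [1, 2]
Compare 5 vs 7: take 5 from left. Merged: [1, 2, 5]
Compare 24 vs 7: take 7 from right. Merged: [1, 2, 5, 7]
Compare 24 vs 17: take 17 from right. Merged: [1, 2, 5, 7, 17]
Compare 24 vs 20: take 20 from right. Merged: [1, 2, 5, 7, 17, 20]
Compare 24 vs 22: take 22 from right. Merged: [1, 2, 5, 7, 17, 20, 22]
Append remaining from left: [24]. Merged: [1, 2, 5, 7, 17, 20, 22, 24]

Final merged array: [1, 2, 5, 7, 17, 20, 22, 24]
Total comparisons: 7

The merged array is [1, 2, 5, 7, 17, 20, 22, 24], requiring 7 comparisons. The merge step runs in O(n) time where n is the total number of elements.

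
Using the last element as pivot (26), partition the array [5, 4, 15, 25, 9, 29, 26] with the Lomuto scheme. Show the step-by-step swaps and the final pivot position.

Lomuto partition with pivot = 26:

Initial array: [5, 4, 15, 25, 9, 29, 26]

arr[0]=5 <= 26: swap with position 0, array becomes [5, 4, 15, 25, 9, 29, 26]
arr[1]=4 <= 26: swap with position 1, array becomes [5, 4, 15, 25, 9, 29, 26]
arr[2]=15 <= 26: swap with position 2, array becomes [5, 4, 15, 25, 9, 29, 26]
arr[3]=25 <= 26: swap with position 3, array becomes [5, 4, 15, 25, 9, 29, 26]
arr[4]=9 <= 26: swap with position 4, array becomes [5, 4, 15, 25, 9, 29, 26]
arr[5]=29 > 26: no swap

Place pivot at position 5: [5, 4, 15, 25, 9, 26, 29]
Pivot position: 5

After partitioning with pivot 26, the array becomes [5, 4, 15, 25, 9, 26, 29]. The pivot is placed at index 5. All elements to the left of the pivot are <= 26, and all elements to the right are > 26.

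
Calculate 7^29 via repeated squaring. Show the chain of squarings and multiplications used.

Computing 7^29 by squaring (build up from 7^1; each line after the first costs one multiplication):

7^1 = 7
7^2 = (7^1)^2 = 7^2 = 49
7^3 = 7 * 7^2 = 7 * 49 = 343
7^6 = (7^3)^2 = 343^2 = 117649
7^7 = 7 * 7^6 = 7 * 117649 = 823543
7^14 = (7^7)^2 = 823543^2 = 678223072849
7^28 = (7^14)^2 = 678223072849^2 = 459986536544739960976801
7^29 = 7 * 7^28 = 7 * 459986536544739960976801 = 3219905755813179726837607

Result: 3219905755813179726837607
Multiplications needed: 7 (7 lines after 7^1)

7^29 = 3219905755813179726837607. Using exponentiation by squaring, this requires 7 multiplications. The key idea: if the exponent is even, square the half-power; if odd, multiply by the base once.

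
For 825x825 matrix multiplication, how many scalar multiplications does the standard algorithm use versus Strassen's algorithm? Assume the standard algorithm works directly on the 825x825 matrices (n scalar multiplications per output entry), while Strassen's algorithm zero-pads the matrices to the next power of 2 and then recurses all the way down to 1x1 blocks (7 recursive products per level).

Matrix multiplication for 825x825 matrices:

Strassen's algorithm requires power-of-2 dimensions. Pad 825x825 to 1024x1024 (next power of 2).

Standard algorithm: 825^3 = 561515625 multiplications
Strassen's algorithm: 7^(log2(1024)) = 7^10 = 282475249 multiplications
Savings: 561515625 - 282475249 = 279040376 multiplications

Standard: 561515625 multiplications (825^3). Strassen: 282475249 multiplications (7^10, after padding to 1024x1024). Strassen reduces 8 recursive multiplications to 7 at each level.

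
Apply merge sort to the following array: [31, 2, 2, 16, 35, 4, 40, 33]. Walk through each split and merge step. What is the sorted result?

Merge sort trace:

Split: [31, 2, 2, 16, 35, 4, 40, 33] -> [31, 2, 2, 16] and [35, 4, 40, 33]
  Split: [31, 2, 2, 16] -> [31, 2] and [2, 16]
    Split: [31, 2] -> [31] and [2]
    Merge: [31] + [2] -> [2, 31]
    Split: [2, 16] -> [2] and [16]
    Merge: [2] + [16] -> [2, 16]
  Merge: [2, 31] + [2, 16] -> [2, 2, 16, 31]
  Split: [35, 4, 40, 33] -> [35, 4] and [40, 33]
    Split: [35, 4] -> [35] and [4]
    Merge: [35] + [4] -> [4, 35]
    Split: [40, 33] -> [40] and [33]
    Merge: [40] + [33] -> [33, 40]
  Merge: [4, 35] + [33, 40] -> [4, 33, 35, 40]
Merge: [2, 2, 16, 31] + [4, 33, 35, 40] -> [2, 2, 4, 16, 31, 33, 35, 40]

Final sorted array: [2, 2, 4, 16, 31, 33, 35, 40]

The merge sort proceeds by recursively splitting the array and merging sorted halves.
After all merges, the sorted array is [2, 2, 4, 16, 31, 33, 35, 40].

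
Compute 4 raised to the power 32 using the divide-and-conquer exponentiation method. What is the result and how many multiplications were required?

Computing 4^32 by squaring (build up from 4^1; each line after the first costs one multiplication):

4^1 = 4
4^2 = (4^1)^2 = 4^2 = 16
4^4 = (4^2)^2 = 16^2 = 256
4^8 = (4^4)^2 = 256^2 = 65536
4^16 = (4^8)^2 = 65536^2 = 4294967296
4^32 = (4^16)^2 = 4294967296^2 = 18446744073709551616

Result: 18446744073709551616
Multiplications needed: 5 (5 lines after 4^1)

4^32 = 18446744073709551616. Using exponentiation by squaring, this requires 5 multiplications. The key idea: if the exponent is even, square the half-power; if odd, multiply by the base once.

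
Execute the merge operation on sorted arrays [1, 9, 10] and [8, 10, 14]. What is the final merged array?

Merging process:

Compare 1 vs 8: take 1 from left. Merged: [1]
Compare 9 vs 8: take 8 from right. Merged: [1, 8]
Compare 9 vs 10: take 9 from left. Merged: [1, 8, 9]
Compare 10 vs 10: take 10 from left. Merged: [1, 8, 9, 10]
Append remaining from right: [10, 14]. Merged: [1, 8, 9, 10, 10, 14]

Final merged array: [1, 8, 9, 10, 10, 14]
Total comparisons: 4

The merged array is [1, 8, 9, 10, 10, 14], requiring 4 comparisons. The merge step runs in O(n) time where n is the total number of elements.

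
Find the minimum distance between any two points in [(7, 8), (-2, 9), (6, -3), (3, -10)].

Computing all pairwise distances among 4 points:

d((7, 8), (-2, 9)) = 9.0554
d((7, 8), (6, -3)) = 11.0454
d((7, 8), (3, -10)) = 18.4391
d((-2, 9), (6, -3)) = 14.4222
d((-2, 9), (3, -10)) = 19.6469
d((6, -3), (3, -10)) = 7.6158 <-- minimum

Closest pair: (6, -3) and (3, -10) with distance 7.6158

The closest pair is (6, -3) and (3, -10) with Euclidean distance 7.6158. For 4 points, brute-force pairwise comparison is shown above. For large n, the divide-and-conquer algorithm (sort by x, recurse on halves, check the dividing strip) achieves O(n log n).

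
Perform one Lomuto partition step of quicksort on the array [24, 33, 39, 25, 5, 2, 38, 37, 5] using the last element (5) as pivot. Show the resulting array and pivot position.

Lomuto partition with pivot = 5:

Initial array: [24, 33, 39, 25, 5, 2, 38, 37, 5]

arr[0]=24 > 5: no swap
arr[1]=33 > 5: no swap
arr[2]=39 > 5: no swap
arr[3]=25 > 5: no swap
arr[4]=5 <= 5: swap with position 0, array becomes [5, 33, 39, 25, 24, 2, 38, 37, 5]
arr[5]=2 <= 5: swap with position 1, array becomes [5, 2, 39, 25, 24, 33, 38, 37, 5]
arr[6]=38 > 5: no swap
arr[7]=37 > 5: no swap

Place pivot at position 2: [5, 2, 5, 25, 24, 33, 38, 37, 39]
Pivot position: 2

After partitioning with pivot 5, the array becomes [5, 2, 5, 25, 24, 33, 38, 37, 39]. The pivot is placed at index 2. All elements to the left of the pivot are <= 5, and all elements to the right are > 5.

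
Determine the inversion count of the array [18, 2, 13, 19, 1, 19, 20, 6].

Finding inversions in [18, 2, 13, 19, 1, 19, 20, 6]:

(0, 1): arr[0]=18 > arr[1]=2
(0, 2): arr[0]=18 > arr[2]=13
(0, 4): arr[0]=18 > arr[4]=1
(0, 7): arr[0]=18 > arr[7]=6
(1, 4): arr[1]=2 > arr[4]=1
(2, 4): arr[2]=13 > arr[4]=1
(2, 7): arr[2]=13 > arr[7]=6
(3, 4): arr[3]=19 > arr[4]=1
(3, 7): arr[3]=19 > arr[7]=6
(5, 7): arr[5]=19 > arr[7]=6
(6, 7): arr[6]=20 > arr[7]=6

Total inversions: 11

The array has 11 inversion(s): (0,1), (0,2), (0,4), (0,7), (1,4), (2,4), (2,7), (3,4), (3,7), (5,7), (6,7). Each pair (i,j) satisfies i < j and arr[i] > arr[j].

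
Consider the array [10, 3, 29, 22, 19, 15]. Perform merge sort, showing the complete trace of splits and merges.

Merge sort trace:

Split: [10, 3, 29, 22, 19, 15] -> [10, 3, 29] and [22, 19, 15]
  Split: [10, 3, 29] -> [10] and [3, 29]
    Split: [3, 29] -> [3] and [29]
    Merge: [3] + [29] -> [3, 29]
  Merge: [10] + [3, 29] -> [3, 10, 29]
  Split: [22, 19, 15] -> [22] and [19, 15]
    Split: [19, 15] -> [19] and [15]
    Merge: [19] + [15] -> [15, 19]
  Merge: [22] + [15, 19] -> [15, 19, 22]
Merge: [3, 10, 29] + [15, 19, 22] -> [3, 10, 15, 19, 22, 29]

Final sorted array: [3, 10, 15, 19, 22, 29]

The merge sort proceeds by recursively splitting the array and merging sorted halves.
After all merges, the sorted array is [3, 10, 15, 19, 22, 29].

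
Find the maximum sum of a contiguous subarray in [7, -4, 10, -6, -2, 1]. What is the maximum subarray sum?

Using Kadane's algorithm on [7, -4, 10, -6, -2, 1]:

Scanning through the array:
Position 1 (value -4): max_ending_here = 3, max_so_far = 7
Position 2 (value 10): max_ending_here = 13, max_so_far = 13
Position 3 (value -6): max_ending_here = 7, max_so_far = 13
Position 4 (value -2): max_ending_here = 5, max_so_far = 13
Position 5 (value 1): max_ending_here = 6, max_so_far = 13

Maximum subarray: [7, -4, 10]
Maximum sum: 13

The maximum subarray is [7, -4, 10] with sum 13. This subarray runs from index 0 to index 2.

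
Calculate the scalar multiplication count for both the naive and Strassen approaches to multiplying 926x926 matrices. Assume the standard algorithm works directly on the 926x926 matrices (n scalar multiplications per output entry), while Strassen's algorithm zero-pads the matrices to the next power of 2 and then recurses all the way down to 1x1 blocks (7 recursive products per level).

Matrix multiplication for 926x926 matrices:

Strassen's algorithm requires power-of-2 dimensions. Pad 926x926 to 1024x1024 (next power of 2).

Standard algorithm: 926^3 = 794022776 multiplications
Strassen's algorithm: 7^(log2(1024)) = 7^10 = 282475249 multiplications
Savings: 794022776 - 282475249 = 511547527 multiplications

Standard: 794022776 multiplications (926^3). Strassen: 282475249 multiplications (7^10, after padding to 1024x1024). Strassen reduces 8 recursive multiplications to 7 at each level.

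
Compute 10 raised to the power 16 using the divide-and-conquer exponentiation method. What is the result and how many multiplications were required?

Computing 10^16 by squaring (build up from 10^1; each line after the first costs one multiplication):

10^1 = 10
10^2 = (10^1)^2 = 10^2 = 100
10^4 = (10^2)^2 = 100^2 = 10000
10^8 = (10^4)^2 = 10000^2 = 100000000
10^16 = (10^8)^2 = 100000000^2 = 10000000000000000

Result: 10000000000000000
Multiplications needed: 4 (4 lines after 10^1)

10^16 = 10000000000000000. Using exponentiation by squaring, this requires 4 multiplications. The key idea: if the exponent is even, square the half-power; if odd, multiply by the base once.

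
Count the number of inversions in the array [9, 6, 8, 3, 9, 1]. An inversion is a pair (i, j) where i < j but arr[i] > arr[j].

Finding inversions in [9, 6, 8, 3, 9, 1]:

(0, 1): arr[0]=9 > arr[1]=6
(0, 2): arr[0]=9 > arr[2]=8
(0, 3): arr[0]=9 > arr[3]=3
(0, 5): arr[0]=9 > arr[5]=1
(1, 3): arr[1]=6 > arr[3]=3
(1, 5): arr[1]=6 > arr[5]=1
(2, 3): arr[2]=8 > arr[3]=3
(2, 5): arr[2]=8 > arr[5]=1
(3, 5): arr[3]=3 > arr[5]=1
(4, 5): arr[4]=9 > arr[5]=1

Total inversions: 10

The array has 10 inversion(s): (0,1), (0,2), (0,3), (0,5), (1,3), (1,5), (2,3), (2,5), (3,5), (4,5). Each pair (i,j) satisfies i < j and arr[i] > arr[j].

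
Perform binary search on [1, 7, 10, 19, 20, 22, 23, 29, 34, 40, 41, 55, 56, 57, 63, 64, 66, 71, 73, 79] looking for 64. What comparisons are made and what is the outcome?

Binary search for 64 in [1, 7, 10, 19, 20, 22, 23, 29, 34, 40, 41, 55, 56, 57, 63, 64, 66, 71, 73, 79]:

lo=0, hi=19, mid=9, arr[mid]=40 -> 40 < 64, search right half
lo=10, hi=19, mid=14, arr[mid]=63 -> 63 < 64, search right half
lo=15, hi=19, mid=17, arr[mid]=71 -> 71 > 64, search left half
lo=15, hi=16, mid=15, arr[mid]=64 -> Found target at index 15!

Binary search finds 64 at index 15 after 4 comparisons. The search repeatedly halves the search space by comparing with the middle element.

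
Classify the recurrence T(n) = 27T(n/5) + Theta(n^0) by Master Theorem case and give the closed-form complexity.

Master Theorem for T(n) = 27T(n/5) + O(n^0):

a = 27, b = 5, c = 0
log_b(a) = log_5(27) = 2.0478

Case 1: c = 0 < log_5(27) = 2.0478
T(n) = O(n^(log_5 27))

For T(n) = 27T(n/5) + O(n^0): log_5(27) = 2.0478. This is Case 1 of the Master Theorem (c < log_b(a), work dominated by leaves), giving O(n^(log_5 27)).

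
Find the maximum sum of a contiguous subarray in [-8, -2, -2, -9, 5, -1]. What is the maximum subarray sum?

Using Kadane's algorithm on [-8, -2, -2, -9, 5, -1]:

Scanning through the array:
Position 1 (value -2): max_ending_here = -2, max_so_far = -2
Position 2 (value -2): max_ending_here = -2, max_so_far = -2
Position 3 (value -9): max_ending_here = -9, max_so_far = -2
Position 4 (value 5): max_ending_here = 5, max_so_far = 5
Position 5 (value -1): max_ending_here = 4, max_so_far = 5

Maximum subarray: [5]
Maximum sum: 5

The maximum subarray is [5] with sum 5. This subarray runs from index 4 to index 4.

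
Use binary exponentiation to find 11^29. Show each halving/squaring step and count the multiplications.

Computing 11^29 by squaring (build up from 11^1; each line after the first costs one multiplication):

11^1 = 11
11^2 = (11^1)^2 = 11^2 = 121
11^3 = 11 * 11^2 = 11 * 121 = 1331
11^6 = (11^3)^2 = 1331^2 = 1771561
11^7 = 11 * 11^6 = 11 * 1771561 = 19487171
11^14 = (11^7)^2 = 19487171^2 = 379749833583241
11^28 = (11^14)^2 = 379749833583241^2 = 144209936106499234037676064081
11^29 = 11 * 11^28 = 11 * 144209936106499234037676064081 = 1586309297171491574414436704891

Result: 1586309297171491574414436704891
Multiplications needed: 7 (7 lines after 11^1)

11^29 = 1586309297171491574414436704891. Using exponentiation by squaring, this requires 7 multiplications. The key idea: if the exponent is even, square the half-power; if odd, multiply by the base once.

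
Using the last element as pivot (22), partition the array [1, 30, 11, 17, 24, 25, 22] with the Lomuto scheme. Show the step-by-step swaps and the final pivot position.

Lomuto partition with pivot = 22:

Initial array: [1, 30, 11, 17, 24, 25, 22]

arr[0]=1 <= 22: swap with position 0, array becomes [1, 30, 11, 17, 24, 25, 22]
arr[1]=30 > 22: no swap
arr[2]=11 <= 22: swap with position 1, array becomes [1, 11, 30, 17, 24, 25, 22]
arr[3]=17 <= 22: swap with position 2, array becomes [1, 11, 17, 30, 24, 25, 22]
arr[4]=24 > 22: no swap
arr[5]=25 > 22: no swap

Place pivot at position 3: [1, 11, 17, 22, 24, 25, 30]
Pivot position: 3

After partitioning with pivot 22, the array becomes [1, 11, 17, 22, 24, 25, 30]. The pivot is placed at index 3. All elements to the left of the pivot are <= 22, and all elements to the right are > 22.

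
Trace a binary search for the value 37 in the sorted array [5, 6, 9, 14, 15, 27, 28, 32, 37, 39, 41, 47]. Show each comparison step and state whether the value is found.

Binary search for 37 in [5, 6, 9, 14, 15, 27, 28, 32, 37, 39, 41, 47]:

lo=0, hi=11, mid=5, arr[mid]=27 -> 27 < 37, search right half
lo=6, hi=11, mid=8, arr[mid]=37 -> Found target at index 8!

Binary search finds 37 at index 8 after 2 comparisons. The search repeatedly halves the search space by comparing with the middle element.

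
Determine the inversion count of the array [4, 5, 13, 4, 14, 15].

Finding inversions in [4, 5, 13, 4, 14, 15]:

(1, 3): arr[1]=5 > arr[3]=4
(2, 3): arr[2]=13 > arr[3]=4

Total inversions: 2

The array has 2 inversion(s): (1,3), (2,3). Each pair (i,j) satisfies i < j and arr[i] > arr[j].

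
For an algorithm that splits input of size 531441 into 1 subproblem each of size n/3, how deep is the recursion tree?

For divide and conquer with division factor 3:

Problem sizes at each level:
Level 0: 531441
Level 1: 177147
Level 2: 59049
Level 3: 19683
Level 4: 6561
Level 5: 2187
Level 6: 729
Level 7: 243
Level 8: 81
Level 9: 27
Level 10: 9
Level 11: 3
Level 12: 1

The root is level 0 and the size-1 base case is level 12 (the tree spans levels 0 through 12, i.e. 13 levels counting the root), so the depth is the number of divisions: log_3(531441) = 12

The recursion tree depth is log_3(531441) = 12. At each level, the problem size is divided by 3, so it takes 12 divisions to reduce to a base case of size 1. The algorithm makes 1 recursive call at each level.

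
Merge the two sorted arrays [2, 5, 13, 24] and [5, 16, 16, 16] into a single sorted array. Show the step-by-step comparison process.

Merging process:

Compare 2 vs 5: take 2 from left. Merged: [2]
Compare 5 vs 5: take 5 from left. Merged: [2, 5]
Compare 13 vs 5: take 5 from right. Merged: [2, 5, 5]
Compare 13 vs 16: take 13 from left. Merged: [2, 5, 5, 13]
Compare 24 vs 16: take 16 from right. Merged: [2, 5, 5, 13, 16]
Compare 24 vs 16: take 16 from right. Merged: [2, 5, 5, 13, 16, 16]
Compare 24 vs 16: take 16 from right. Merged: [2, 5, 5, 13, 16, 16, 16]
Append remaining from left: [24]. Merged: [2, 5, 5, 13, 16, 16, 16, 24]

Final merged array: [2, 5, 5, 13, 16, 16, 16, 24]
Total comparisons: 7

The merged array is [2, 5, 5, 13, 16, 16, 16, 24], requiring 7 comparisons. The merge step runs in O(n) time where n is the total number of elements.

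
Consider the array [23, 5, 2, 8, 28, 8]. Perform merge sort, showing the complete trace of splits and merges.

Merge sort trace:

Split: [23, 5, 2, 8, 28, 8] -> [23, 5, 2] and [8, 28, 8]
  Split: [23, 5, 2] -> [23] and [5, 2]
    Split: [5, 2] -> [5] and [2]
    Merge: [5] + [2] -> [2, 5]
  Merge: [23] + [2, 5] -> [2, 5, 23]
  Split: [8, 28, 8] -> [8] and [28, 8]
    Split: [28, 8] -> [28] and [8]
    Merge: [28] + [8] -> [8, 28]
  Merge: [8] + [8, 28] -> [8, 8, 28]
Merge: [2, 5, 23] + [8, 8, 28] -> [2, 5, 8, 8, 23, 28]

Final sorted array: [2, 5, 8, 8, 23, 28]

The merge sort proceeds by recursively splitting the array and merging sorted halves.
After all merges, the sorted array is [2, 5, 8, 8, 23, 28].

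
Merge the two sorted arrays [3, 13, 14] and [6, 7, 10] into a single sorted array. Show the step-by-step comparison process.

Merging process:

Compare 3 vs 6: take 3 from left. Merged: [3]
Compare 13 vs 6: take 6 from right. Merged: [3, 6]
Compare 13 vs 7: take 7 from right. Merged: [3, 6, 7]
Compare 13 vs 10: take 10 from right. Merged: [3, 6, 7, 10]
Append remaining from left: [13, 14]. Merged: [3, 6, 7, 10, 13, 14]

Final merged array: [3, 6, 7, 10, 13, 14]
Total comparisons: 4

The merged array is [3, 6, 7, 10, 13, 14], requiring 4 comparisons. The merge step runs in O(n) time where n is the total number of elements.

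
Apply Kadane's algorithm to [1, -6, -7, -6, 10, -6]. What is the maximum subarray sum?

Using Kadane's algorithm on [1, -6, -7, -6, 10, -6]:

Scanning through the array:
Position 1 (value -6): max_ending_here = -5, max_so_far = 1
Position 2 (value -7): max_ending_here = -7, max_so_far = 1
Position 3 (value -6): max_ending_here = -6, max_so_far = 1
Position 4 (value 10): max_ending_here = 10, max_so_far = 10
Position 5 (value -6): max_ending_here = 4, max_so_far = 10

Maximum subarray: [10]
Maximum sum: 10

The maximum subarray is [10] with sum 10. This subarray runs from index 4 to index 4.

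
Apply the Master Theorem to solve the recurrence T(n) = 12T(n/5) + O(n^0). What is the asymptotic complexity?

Master Theorem for T(n) = 12T(n/5) + O(n^0):

a = 12, b = 5, c = 0
log_b(a) = log_5(12) = 1.5440

Case 1: c = 0 < log_5(12) = 1.5440
T(n) = O(n^(log_5 12))

For T(n) = 12T(n/5) + O(n^0): log_5(12) = 1.5440. This is Case 1 of the Master Theorem (c < log_b(a), work dominated by leaves), giving O(n^(log_5 12)).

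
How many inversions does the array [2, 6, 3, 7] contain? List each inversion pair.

Finding inversions in [2, 6, 3, 7]:

(1, 2): arr[1]=6 > arr[2]=3

Total inversions: 1

The array has 1 inversion(s): (1,2). Each pair (i,j) satisfies i < j and arr[i] > arr[j].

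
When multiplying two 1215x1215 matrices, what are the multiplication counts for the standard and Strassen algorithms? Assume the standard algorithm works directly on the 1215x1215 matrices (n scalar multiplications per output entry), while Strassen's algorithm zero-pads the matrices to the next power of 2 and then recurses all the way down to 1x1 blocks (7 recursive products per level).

Matrix multiplication for 1215x1215 matrices:

Strassen's algorithm requires power-of-2 dimensions. Pad 1215x1215 to 2048x2048 (next power of 2).

Standard algorithm: 1215^3 = 1793613375 multiplications
Strassen's algorithm: 7^(log2(2048)) = 7^11 = 1977326743 multiplications
Difference: 1793613375 - 1977326743 = -183713368 (Strassen uses MORE here due to padding overhead — for small or just-over-power-of-2 n, padding can outweigh the per-level savings)

Standard: 1793613375 multiplications (1215^3). Strassen: 1977326743 multiplications (7^11, after padding to 2048x2048). Strassen reduces 8 recursive multiplications to 7 at each level.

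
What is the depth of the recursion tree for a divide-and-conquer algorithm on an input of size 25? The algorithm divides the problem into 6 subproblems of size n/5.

For divide and conquer with division factor 5:

Problem sizes at each level:
Level 0: 25
Level 1: 5
Level 2: 1

The root is level 0 and the size-1 base case is level 2 (the tree spans levels 0 through 2, i.e. 3 levels counting the root), so the depth is the number of divisions: log_5(25) = 2

The recursion tree depth is log_5(25) = 2. At each level, the problem size is divided by 5, so it takes 2 divisions to reduce to a base case of size 1. The algorithm makes 6 recursive calls at each level.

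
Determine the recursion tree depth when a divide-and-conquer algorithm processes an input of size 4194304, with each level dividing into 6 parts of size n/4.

For divide and conquer with division factor 4:

Problem sizes at each level:
Level 0: 4194304
Level 1: 1048576
Level 2: 262144
Level 3: 65536
Level 4: 16384
Level 5: 4096
Level 6: 1024
Level 7: 256
Level 8: 64
Level 9: 16
Level 10: 4
Level 11: 1

The root is level 0 and the size-1 base case is level 11 (the tree spans levels 0 through 11, i.e. 12 levels counting the root), so the depth is the number of divisions: log_4(4194304) = 11

The recursion tree depth is log_4(4194304) = 11. At each level, the problem size is divided by 4, so it takes 11 divisions to reduce to a base case of size 1. The algorithm makes 6 recursive calls at each level.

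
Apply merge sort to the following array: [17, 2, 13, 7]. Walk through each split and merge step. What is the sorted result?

Merge sort trace:

Split: [17, 2, 13, 7] -> [17, 2] and [13, 7]
  Split: [17, 2] -> [17] and [2]
  Merge: [17] + [2] -> [2, 17]
  Split: [13, 7] -> [13] and [7]
  Merge: [13] + [7] -> [7, 13]
Merge: [2, 17] + [7, 13] -> [2, 7, 13, 17]

Final sorted array: [2, 7, 13, 17]

The merge sort proceeds by recursively splitting the array and merging sorted halves.
After all merges, the sorted array is [2, 7, 13, 17].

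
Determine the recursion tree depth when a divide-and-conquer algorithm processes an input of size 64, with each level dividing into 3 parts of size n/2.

For divide and conquer with division factor 2:

Problem sizes at each level:
Level 0: 64
Level 1: 32
Level 2: 16
Level 3: 8
Level 4: 4
Level 5: 2
Level 6: 1

The root is level 0 and the size-1 base case is level 6 (the tree spans levels 0 through 6, i.e. 7 levels counting the root), so the depth is the number of divisions: log_2(64) = 6

The recursion tree depth is log_2(64) = 6. At each level, the problem size is divided by 2, so it takes 6 divisions to reduce to a base case of size 1. The algorithm makes 3 recursive calls at each level.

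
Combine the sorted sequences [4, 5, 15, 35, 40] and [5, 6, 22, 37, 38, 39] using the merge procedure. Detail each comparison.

Merging process:

Compare 4 vs 5: take 4 from left. Merged: [4]
Compare 5 vs 5: take 5 from left. Merged: [4, 5]
Compare 15 vs 5: take 5 from right. Merged: [4, 5, 5]
Compare 15 vs 6: take 6 from right. Merged: [4, 5, 5, 6]
Compare 15 vs 22: take 15 from left. Merged: [4, 5, 5, 6, 15]
Compare 35 vs 22: take 22 from right. Merged: [4, 5, 5, 6, 15, 22]
Compare 35 vs 37: take 35 from left. Merged: [4, 5, 5, 6, 15, 22, 35]
Compare 40 vs 37: take 37 from right. Merged: [4, 5, 5, 6, 15, 22, 35, 37]
Compare 40 vs 38: take 38 from right. Merged: [4, 5, 5, 6, 15, 22, 35, 37, 38]
Compare 40 vs 39: take 39 from right. Merged: [4, 5, 5, 6, 15, 22, 35, 37, 38, 39]
Append remaining from left: [40]. Merged: [4, 5, 5, 6, 15, 22, 35, 37, 38, 39, 40]

Final merged array: [4, 5, 5, 6, 15, 22, 35, 37, 38, 39, 40]
Total comparisons: 10

The merged array is [4, 5, 5, 6, 15, 22, 35, 37, 38, 39, 40], requiring 10 comparisons. The merge step runs in O(n) time where n is the total number of elements.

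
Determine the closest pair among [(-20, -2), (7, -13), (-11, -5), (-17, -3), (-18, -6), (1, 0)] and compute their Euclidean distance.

Computing all pairwise distances among 6 points:

d((-20, -2), (7, -13)) = 29.1548
d((-20, -2), (-11, -5)) = 9.4868
d((-20, -2), (-17, -3)) = 3.1623 <-- minimum
d((-20, -2), (-18, -6)) = 4.4721
d((-20, -2), (1, 0)) = 21.095
d((7, -13), (-11, -5)) = 19.6977
d((7, -13), (-17, -3)) = 26.0
d((7, -13), (-18, -6)) = 25.9615
d((7, -13), (1, 0)) = 14.3178
d((-11, -5), (-17, -3)) = 6.3246
d((-11, -5), (-18, -6)) = 7.0711
d((-11, -5), (1, 0)) = 13.0
d((-17, -3), (-18, -6)) = 3.1623 <-- minimum
d((-17, -3), (1, 0)) = 18.2483
d((-18, -6), (1, 0)) = 19.9249

Minimum distance: 3.1623 (tie among 2 pairs: (-20, -2) and (-17, -3); (-17, -3) and (-18, -6))

The minimum Euclidean distance is 3.1623. There is a tie: 2 pairs achieve this minimum — (-20, -2) and (-17, -3); (-17, -3) and (-18, -6). Any of these is a valid closest pair. For 6 points, brute-force pairwise comparison is shown above. For large n, the divide-and-conquer algorithm (sort by x, recurse on halves, check the dividing strip) achieves O(n log n).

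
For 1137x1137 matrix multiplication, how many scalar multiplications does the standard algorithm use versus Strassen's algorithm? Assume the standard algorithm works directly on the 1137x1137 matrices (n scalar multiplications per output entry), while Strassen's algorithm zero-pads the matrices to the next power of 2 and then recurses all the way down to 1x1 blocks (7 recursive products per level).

Matrix multiplication for 1137x1137 matrices:

Strassen's algorithm requires power-of-2 dimensions. Pad 1137x1137 to 2048x2048 (next power of 2).

Standard algorithm: 1137^3 = 1469878353 multiplications
Strassen's algorithm: 7^(log2(2048)) = 7^11 = 1977326743 multiplications
Difference: 1469878353 - 1977326743 = -507448390 (Strassen uses MORE here due to padding overhead — for small or just-over-power-of-2 n, padding can outweigh the per-level savings)

Standard: 1469878353 multiplications (1137^3). Strassen: 1977326743 multiplications (7^11, after padding to 2048x2048). Strassen reduces 8 recursive multiplications to 7 at each level.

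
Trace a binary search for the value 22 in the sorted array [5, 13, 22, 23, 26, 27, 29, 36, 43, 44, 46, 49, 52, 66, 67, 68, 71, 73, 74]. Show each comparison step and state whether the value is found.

Binary search for 22 in [5, 13, 22, 23, 26, 27, 29, 36, 43, 44, 46, 49, 52, 66, 67, 68, 71, 73, 74]:

lo=0, hi=18, mid=9, arr[mid]=44 -> 44 > 22, search left half
lo=0, hi=8, mid=4, arr[mid]=26 -> 26 > 22, search left half
lo=0, hi=3, mid=1, arr[mid]=13 -> 13 < 22, search right half
lo=2, hi=3, mid=2, arr[mid]=22 -> Found target at index 2!

Binary search finds 22 at index 2 after 4 comparisons. The search repeatedly halves the search space by comparing with the middle element.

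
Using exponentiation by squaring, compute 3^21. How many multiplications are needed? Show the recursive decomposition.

Computing 3^21 by squaring (build up from 3^1; each line after the first costs one multiplication):

3^1 = 3
3^2 = (3^1)^2 = 3^2 = 9
3^4 = (3^2)^2 = 9^2 = 81
3^5 = 3 * 3^4 = 3 * 81 = 243
3^10 = (3^5)^2 = 243^2 = 59049
3^20 = (3^10)^2 = 59049^2 = 3486784401
3^21 = 3 * 3^20 = 3 * 3486784401 = 10460353203

Result: 10460353203
Multiplications needed: 6 (6 lines after 3^1)

3^21 = 10460353203. Using exponentiation by squaring, this requires 6 multiplications. The key idea: if the exponent is even, square the half-power; if odd, multiply by the base once.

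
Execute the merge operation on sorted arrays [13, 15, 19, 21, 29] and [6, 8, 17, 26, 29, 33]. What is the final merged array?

Merging process:

Compare 13 vs 6: take 6 from right. Merged: [6]
Compare 13 vs 8: take 8 from right. Merged: [6, 8]
Compare 13 vs 17: take 13 from left. Merged: [6, 8, 13]
Compare 15 vs 17: take 15 from left. Merged: [6, 8, 13, 15]
Compare 19 vs 17: take 17 from right. Merged: [6, 8, 13, 15, 17]
Compare 19 vs 26: take 19 from left. Merged: [6, 8, 13, 15, 17, 19]
Compare 21 vs 26: take 21 from left. Merged: [6, 8, 13, 15, 17, 19, 21]
Compare 29 vs 26: take 26 from right. Merged: [6, 8, 13, 15, 17, 19, 21, 26]
Compare 29 vs 29: take 29 from left. Merged: [6, 8, 13, 15, 17, 19, 21, 26, 29]
Append remaining from right: [29, 33]. Merged: [6, 8, 13, 15, 17, 19, 21, 26, 29, 29, 33]

Final merged array: [6, 8, 13, 15, 17, 19, 21, 26, 29, 29, 33]
Total comparisons: 9

The merged array is [6, 8, 13, 15, 17, 19, 21, 26, 29, 29, 33], requiring 9 comparisons. The merge step runs in O(n) time where n is the total number of elements.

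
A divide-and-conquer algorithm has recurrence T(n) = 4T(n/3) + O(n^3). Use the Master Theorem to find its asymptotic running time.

Master Theorem for T(n) = 4T(n/3) + O(n^3):

a = 4, b = 3, c = 3
log_b(a) = log_3(4) = 1.2619

Case 3: c = 3 > log_3(4) = 1.2619
T(n) = O(n^3) = O(n^3)

For T(n) = 4T(n/3) + O(n^3): log_3(4) = 1.2619. This is Case 3 of the Master Theorem (c > log_b(a), work dominated by root), giving O(n^3).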